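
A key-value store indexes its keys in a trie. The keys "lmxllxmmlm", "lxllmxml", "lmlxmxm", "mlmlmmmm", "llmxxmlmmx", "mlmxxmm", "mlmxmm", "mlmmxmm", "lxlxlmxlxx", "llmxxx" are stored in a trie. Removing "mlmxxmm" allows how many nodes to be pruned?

A node on "mlmxxmm"'s path can go only if nothing else ends at it or branches off below it.
The suffix "xmm" (3 nodes) is used only by "mlmxxmm"; the node for "mlmx" still has the child "m", so pruning stops there.
Nodes removed: 3

3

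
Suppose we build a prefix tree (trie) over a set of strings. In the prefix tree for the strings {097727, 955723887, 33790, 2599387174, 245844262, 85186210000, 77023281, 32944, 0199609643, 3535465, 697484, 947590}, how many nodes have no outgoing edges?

Leaves are exactly the stored words that no other stored word extends.
Those words: "0199609643", "097727", "245844262", "2599387174", "32944", "33790", "3535465", "697484", "77023281", "85186210000", "947590", "955723887"
Leaf count: 12

12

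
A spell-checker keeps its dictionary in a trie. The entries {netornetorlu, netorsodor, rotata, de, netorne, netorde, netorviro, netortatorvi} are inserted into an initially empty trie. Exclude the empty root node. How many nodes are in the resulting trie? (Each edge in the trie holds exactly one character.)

38

Trie structure (* marks end of a word):
(root)
├─ d
│  └─ e *
├─ n
│  └─ e
│     └─ t
│        └─ o
│           └─ r
│              ├─ d
│              │  └─ e *
│              ├─ n
│              │  └─ e *
│              │     └─ t
│              │        └─ o
│              │           └─ r
│              │              └─ l
│              │                 └─ u *
│              ├─ s
│              │  └─ o
│              │     └─ d
│              │        └─ o
│              │           └─ r *
│              ├─ t
│              │  └─ a
│              │     └─ t
│              │        └─ o
│              │           └─ r
│              │              └─ v
│              │                 └─ i *
│              └─ v
│                 └─ i
│                    └─ r
│                       └─ o *
└─ r
   └─ o
      └─ t
         └─ a
            └─ t
               └─ a *
Counting every labelled node above: 38.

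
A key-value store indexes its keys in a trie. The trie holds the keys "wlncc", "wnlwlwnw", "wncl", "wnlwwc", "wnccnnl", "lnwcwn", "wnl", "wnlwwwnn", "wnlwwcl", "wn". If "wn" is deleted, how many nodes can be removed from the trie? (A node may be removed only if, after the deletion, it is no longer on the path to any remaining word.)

A node on "wn"'s path can go only if nothing else ends at it or branches off below it.
Every node on "wn" is still needed (e.g. by "wnlwlwnw"), so nothing is freed.
Nodes removed: 0

0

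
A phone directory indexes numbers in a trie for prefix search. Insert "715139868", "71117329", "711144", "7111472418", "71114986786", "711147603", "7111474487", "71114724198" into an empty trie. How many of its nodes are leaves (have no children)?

8

Leaves are exactly the stored words that no other stored word extends.
Those words: "711144", "7111472418", "71114724198", "7111474487", "711147603", "71114986786", "71117329", "715139868"
Leaf count: 8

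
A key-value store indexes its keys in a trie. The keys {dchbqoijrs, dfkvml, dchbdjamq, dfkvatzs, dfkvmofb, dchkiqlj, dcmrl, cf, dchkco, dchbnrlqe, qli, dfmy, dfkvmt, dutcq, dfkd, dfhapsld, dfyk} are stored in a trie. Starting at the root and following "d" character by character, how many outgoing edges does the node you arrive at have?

The children of the "d" node are the distinct next characters among strings starting with "d".
Distinct next characters after "d": c, f, u.
That node has 3 child edges.

3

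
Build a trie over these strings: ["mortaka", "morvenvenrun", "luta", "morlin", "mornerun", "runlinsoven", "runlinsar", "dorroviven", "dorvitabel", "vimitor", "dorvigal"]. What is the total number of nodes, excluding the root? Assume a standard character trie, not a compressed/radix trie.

Count nodes per top-level branch (shared prefixes stored once):
  'd'-branch (dorroviven, dorvigal, dorvitabel): 20 nodes
  'l'-branch (luta): 4 nodes
  'm'-branch (morlin, mornerun, mortaka, morvenvenrun): 24 nodes
  'r'-branch (runlinsar, runlinsoven): 13 nodes
  'v'-branch (vimitor): 7 nodes
Sum: 68

68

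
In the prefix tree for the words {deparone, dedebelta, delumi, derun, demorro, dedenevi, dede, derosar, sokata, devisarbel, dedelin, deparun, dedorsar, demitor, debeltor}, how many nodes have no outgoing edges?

14

A leaf is a node with no children — equivalently, the end of a word that is not a proper prefix of any other stored word.
Those words: "debeltor", "dedebelta", "dedelin", "dedenevi", "dedorsar", "delumi", "demitor", "demorro", "deparone", "deparun", "derosar", "derun", "devisarbel", "sokata"
Leaf count: 14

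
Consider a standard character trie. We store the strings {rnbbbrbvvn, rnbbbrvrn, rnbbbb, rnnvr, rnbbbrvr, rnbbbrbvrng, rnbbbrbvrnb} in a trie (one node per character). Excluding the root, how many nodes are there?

21

Trace insertions, counting only characters that open a new branch:
  "rnbbbrbvvn" → 10 new (r, n, b, b, b, r, b, v, v, n)
  "rnbbbrvrn" → prefix "rnbbbr" already present; 3 new (v, r, n)
  "rnbbbb" → prefix "rnbbb" already present; 1 new (b)
  "rnnvr" → prefix "rn" already present; 3 new (n, v, r)
  "rnbbbrvr" → prefix "rnbbbrvr" already present; 0 new (none)
  "rnbbbrbvrng" → prefix "rnbbbrbv" already present; 3 new (r, n, g)
  "rnbbbrbvrnb" → prefix "rnbbbrbvrn" already present; 1 new (b)
Total nodes = 10 + 3 + 1 + 3 + 0 + 3 + 1 = 21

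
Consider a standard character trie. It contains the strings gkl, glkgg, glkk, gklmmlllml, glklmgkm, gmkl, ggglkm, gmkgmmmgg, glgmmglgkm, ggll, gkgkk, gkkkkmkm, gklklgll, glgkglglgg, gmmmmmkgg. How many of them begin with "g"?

15

Traverse to the node for "g", then collect every word in that subtree.
Matches: "ggglkm", "ggll", "gkgkk", "gkkkkmkm", "gkl", "gklklgll", "gklmmlllml", "glgkglglgg", "glgmmglgkm", "glkgg", "glkk", "glklmgkm", "gmkgmmmgg", "gmkl", "gmmmmmkgg"
Count: 15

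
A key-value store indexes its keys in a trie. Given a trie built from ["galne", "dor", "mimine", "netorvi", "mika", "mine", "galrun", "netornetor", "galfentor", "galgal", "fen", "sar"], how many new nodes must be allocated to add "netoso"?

2

"neto" is already a path in the trie; the remaining "so" must be added.
New nodes needed: |"netoso"| − 4 = 6 − 4 = 2.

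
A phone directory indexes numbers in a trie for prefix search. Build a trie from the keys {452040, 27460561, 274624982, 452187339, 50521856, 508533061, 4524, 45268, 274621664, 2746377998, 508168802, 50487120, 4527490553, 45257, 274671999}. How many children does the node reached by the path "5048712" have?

1

Follow the path "5048712" to its node, then look at its outgoing edges.
Distinct next characters after "5048712": 0.
That node has 1 child edge.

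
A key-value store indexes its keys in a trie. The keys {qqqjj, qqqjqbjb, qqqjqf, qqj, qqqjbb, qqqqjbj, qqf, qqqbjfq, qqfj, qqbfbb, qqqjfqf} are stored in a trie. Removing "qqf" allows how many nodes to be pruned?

0

Walk "qqf" from the leaf back toward the root, removing each node that no remaining word uses.
Every node on "qqf" is still needed (e.g. by "qqfj"), so nothing is freed.
Nodes removed: 0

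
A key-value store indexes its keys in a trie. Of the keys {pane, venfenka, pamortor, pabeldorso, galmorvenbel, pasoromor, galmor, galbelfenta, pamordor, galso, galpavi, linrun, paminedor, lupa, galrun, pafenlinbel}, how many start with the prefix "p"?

Filter for entries beginning with "p":
Words under "p": pabeldorso, pafenlinbel, paminedor, pamordor, pamortor, pane, pasoromor
Count: 7

7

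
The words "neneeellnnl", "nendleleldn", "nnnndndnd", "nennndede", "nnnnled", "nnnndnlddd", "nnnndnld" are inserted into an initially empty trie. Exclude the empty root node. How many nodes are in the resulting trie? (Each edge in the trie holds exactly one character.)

For each word, the new-node count is its length minus the longest prefix already in the trie:
  "neneeellnnl" → 11 new (n, e, n, e, e, e, l, l, n, n, l)
  "nendleleldn" → prefix "nen" already present; 8 new (d, l, e, l, e, l, d, n)
  "nnnndndnd" → prefix "n" already present; 8 new (n, n, n, d, n, d, n, d)
  "nennndede" → prefix "nen" already present; 6 new (n, n, d, e, d, e)
  "nnnnled" → prefix "nnnn" already present; 3 new (l, e, d)
  "nnnndnlddd" → prefix "nnnndn" already present; 4 new (l, d, d, d)
  "nnnndnld" → prefix "nnnndnld" already present; 0 new (none)
Total nodes = 11 + 8 + 8 + 6 + 3 + 4 + 0 = 40

40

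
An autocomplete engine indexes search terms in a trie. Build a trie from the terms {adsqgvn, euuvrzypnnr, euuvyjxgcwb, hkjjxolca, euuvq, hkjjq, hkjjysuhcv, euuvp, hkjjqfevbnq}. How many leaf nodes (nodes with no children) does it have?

A leaf is a node with no children — equivalently, the end of a word that is not a proper prefix of any other stored word.
Those words: "adsqgvn", "euuvp", "euuvq", "euuvrzypnnr", "euuvyjxgcwb", "hkjjqfevbnq", "hkjjxolca", "hkjjysuhcv"
Leaf count: 8

8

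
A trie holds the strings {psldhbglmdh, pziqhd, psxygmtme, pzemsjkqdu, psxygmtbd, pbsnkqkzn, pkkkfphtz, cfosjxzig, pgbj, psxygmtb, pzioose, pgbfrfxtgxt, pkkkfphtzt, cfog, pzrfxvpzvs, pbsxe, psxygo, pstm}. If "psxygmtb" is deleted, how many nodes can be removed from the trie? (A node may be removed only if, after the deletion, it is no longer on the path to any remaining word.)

A node on "psxygmtb"'s path can go only if nothing else ends at it or branches off below it.
Every node on "psxygmtb" is still needed (e.g. by "psxygmtbd"), so nothing is freed.
Nodes removed: 0

0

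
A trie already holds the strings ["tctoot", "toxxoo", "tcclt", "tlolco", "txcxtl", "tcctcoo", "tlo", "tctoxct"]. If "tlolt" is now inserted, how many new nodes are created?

1

"tlol" is already a path in the trie; the remaining "t" must be added.
New nodes needed: |"tlolt"| − 4 = 5 − 4 = 1.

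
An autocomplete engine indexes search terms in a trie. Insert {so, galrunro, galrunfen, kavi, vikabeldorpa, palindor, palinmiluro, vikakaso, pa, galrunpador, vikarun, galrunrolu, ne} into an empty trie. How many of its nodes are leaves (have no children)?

Leaves are exactly the stored words that no other stored word extends.
Those words: "galrunfen", "galrunpador", "galrunrolu", "kavi", "ne", "palindor", "palinmiluro", "so", "vikabeldorpa", "vikakaso", "vikarun"
Leaf count: 11

11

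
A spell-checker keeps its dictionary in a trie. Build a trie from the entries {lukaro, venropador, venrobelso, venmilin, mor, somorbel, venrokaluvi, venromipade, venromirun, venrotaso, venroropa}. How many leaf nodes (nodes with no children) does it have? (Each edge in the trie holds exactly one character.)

11

Leaves are exactly the stored words that no other stored word extends.
Those words: "lukaro", "mor", "somorbel", "venmilin", "venrobelso", "venrokaluvi", "venromipade", "venromirun", "venropador", "venroropa", "venrotaso"
Leaf count: 11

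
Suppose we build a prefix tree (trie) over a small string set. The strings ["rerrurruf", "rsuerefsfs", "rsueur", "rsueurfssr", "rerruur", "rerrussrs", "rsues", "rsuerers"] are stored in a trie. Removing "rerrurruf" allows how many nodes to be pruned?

4

After clearing the end-marker at "rerrurruf", prune upward until reaching a node still needed by another word.
The suffix "rruf" (4 nodes) is used only by "rerrurruf"; the node for "rerru" still has the child "u", so pruning stops there.
Nodes removed: 4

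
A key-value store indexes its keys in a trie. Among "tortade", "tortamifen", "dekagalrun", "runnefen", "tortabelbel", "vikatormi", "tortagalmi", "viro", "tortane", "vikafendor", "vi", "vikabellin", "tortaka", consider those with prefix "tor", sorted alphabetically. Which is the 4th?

tortaka

Words with prefix "tor", in lexicographic order: "tortabelbel", "tortade", "tortagalmi", "tortaka", "tortamifen", "tortane"
Position 4: tortaka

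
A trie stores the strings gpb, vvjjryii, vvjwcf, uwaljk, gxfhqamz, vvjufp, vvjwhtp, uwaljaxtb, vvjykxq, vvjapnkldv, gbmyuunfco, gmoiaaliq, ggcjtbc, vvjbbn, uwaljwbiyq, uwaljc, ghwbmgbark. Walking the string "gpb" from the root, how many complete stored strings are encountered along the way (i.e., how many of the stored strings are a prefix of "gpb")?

Walk "gpb" from the root; an end-of-word marker is hit whenever a stored word is a prefix of "gpb".
Prefixes of the query that are stored words: "gpb"
Count: 1

1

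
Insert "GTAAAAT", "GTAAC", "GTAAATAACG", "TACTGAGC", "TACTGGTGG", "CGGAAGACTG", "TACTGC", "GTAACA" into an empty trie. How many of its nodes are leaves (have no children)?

A leaf is a node with no children — equivalently, the end of a word that is not a proper prefix of any other stored word.
Those words: "CGGAAGACTG", "GTAAAAT", "GTAAATAACG", "GTAACA", "TACTGAGC", "TACTGC", "TACTGGTGG"
Leaf count: 7

7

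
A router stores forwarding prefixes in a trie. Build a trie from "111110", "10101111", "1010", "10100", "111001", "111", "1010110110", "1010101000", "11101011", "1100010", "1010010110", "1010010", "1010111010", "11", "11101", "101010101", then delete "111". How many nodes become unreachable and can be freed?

After clearing the end-marker at "111", prune upward until reaching a node still needed by another word.
Every node on "111" is still needed (e.g. by "111110"), so nothing is freed.
Nodes removed: 0

0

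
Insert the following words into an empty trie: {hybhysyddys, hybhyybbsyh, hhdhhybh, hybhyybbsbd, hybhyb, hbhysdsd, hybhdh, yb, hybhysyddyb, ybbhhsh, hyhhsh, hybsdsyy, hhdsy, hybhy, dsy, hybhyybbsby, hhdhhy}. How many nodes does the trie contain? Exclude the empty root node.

Count nodes per top-level branch (shared prefixes stored once):
  'd'-branch (dsy): 3 nodes
  'h'-branch (hbhysdsd, hhdhhy, hhdhhybh, hhdsy, hybhdh, hybhy, hybhyb, hybhysyddyb, hybhysyddys, hybhyybbsbd, hybhyybbsby, hybhyybbsyh, hybsdsyy, hyhhsh): 49 nodes
  'y'-branch (yb, ybbhhsh): 7 nodes
Sum: 59

59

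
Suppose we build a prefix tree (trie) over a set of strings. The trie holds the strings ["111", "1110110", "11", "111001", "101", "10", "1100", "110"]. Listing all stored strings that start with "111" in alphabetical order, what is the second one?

111001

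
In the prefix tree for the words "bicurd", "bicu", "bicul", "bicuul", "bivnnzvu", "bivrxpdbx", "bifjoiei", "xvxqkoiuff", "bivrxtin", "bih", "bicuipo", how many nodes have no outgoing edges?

Leaves are exactly the stored words that no other stored word extends.
Those words: "bicuipo", "bicul", "bicurd", "bicuul", "bifjoiei", "bih", "bivnnzvu", "bivrxpdbx", "bivrxtin", "xvxqkoiuff"
Leaf count: 10

10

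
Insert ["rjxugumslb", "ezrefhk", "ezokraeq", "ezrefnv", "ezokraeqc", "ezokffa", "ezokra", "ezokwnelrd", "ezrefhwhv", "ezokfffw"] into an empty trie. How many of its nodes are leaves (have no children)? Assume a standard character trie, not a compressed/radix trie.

A leaf is a node with no children — equivalently, the end of a word that is not a proper prefix of any other stored word.
Those words: "ezokffa", "ezokfffw", "ezokraeqc", "ezokwnelrd", "ezrefhk", "ezrefhwhv", "ezrefnv", "rjxugumslb"
Leaf count: 8

8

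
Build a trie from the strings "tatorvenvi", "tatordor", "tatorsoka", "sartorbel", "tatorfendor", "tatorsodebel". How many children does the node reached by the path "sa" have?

1

Follow the path "sa" to its node, then look at its outgoing edges.
Distinct next characters after "sa": r.
That node has 1 child edge.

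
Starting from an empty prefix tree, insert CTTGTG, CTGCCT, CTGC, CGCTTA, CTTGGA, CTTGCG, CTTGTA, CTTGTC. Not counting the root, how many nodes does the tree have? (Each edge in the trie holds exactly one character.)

Insert word by word; a character creates a node only if that edge doesn't already exist:
  "CTTGTG" → 6 new (C, T, T, G, T, G)
  "CTGCCT" → prefix "CT" already present; 4 new (G, C, C, T)
  "CTGC" → prefix "CTGC" already present; 0 new (none)
  "CGCTTA" → prefix "C" already present; 5 new (G, C, T, T, A)
  "CTTGGA" → prefix "CTTG" already present; 2 new (G, A)
  "CTTGCG" → prefix "CTTG" already present; 2 new (C, G)
  "CTTGTA" → prefix "CTTGT" already present; 1 new (A)
  "CTTGTC" → prefix "CTTGT" already present; 1 new (C)
Total nodes = 6 + 4 + 0 + 5 + 2 + 2 + 1 + 1 = 21

21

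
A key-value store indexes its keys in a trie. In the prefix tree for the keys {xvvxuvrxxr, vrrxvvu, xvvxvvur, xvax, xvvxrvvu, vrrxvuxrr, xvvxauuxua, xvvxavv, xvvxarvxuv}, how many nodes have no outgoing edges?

9

Leaves are exactly the stored words that no other stored word extends.
Those words: "vrrxvuxrr", "vrrxvvu", "xvax", "xvvxarvxuv", "xvvxauuxua", "xvvxavv", "xvvxrvvu", "xvvxuvrxxr", "xvvxvvur"
Leaf count: 9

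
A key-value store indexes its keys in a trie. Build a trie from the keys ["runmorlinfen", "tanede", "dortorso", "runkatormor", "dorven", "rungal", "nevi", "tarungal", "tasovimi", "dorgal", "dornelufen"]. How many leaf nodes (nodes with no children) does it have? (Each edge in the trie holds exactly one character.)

11

A leaf is a node with no children — equivalently, the end of a word that is not a proper prefix of any other stored word.
Those words: "dorgal", "dornelufen", "dortorso", "dorven", "nevi", "rungal", "runkatormor", "runmorlinfen", "tanede", "tarungal", "tasovimi"
Leaf count: 11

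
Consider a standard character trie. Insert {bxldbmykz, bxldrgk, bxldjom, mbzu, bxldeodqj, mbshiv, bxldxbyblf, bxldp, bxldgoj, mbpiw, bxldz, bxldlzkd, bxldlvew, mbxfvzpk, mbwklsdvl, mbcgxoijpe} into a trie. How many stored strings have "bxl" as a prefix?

Walk to "bxl"; the words in its subtree are exactly those with that prefix.
Words under "bxl": bxldbmykz, bxldeodqj, bxldgoj, bxldjom, bxldlvew, bxldlzkd, bxldp, bxldrgk, bxldxbyblf, bxldz
Count: 10

10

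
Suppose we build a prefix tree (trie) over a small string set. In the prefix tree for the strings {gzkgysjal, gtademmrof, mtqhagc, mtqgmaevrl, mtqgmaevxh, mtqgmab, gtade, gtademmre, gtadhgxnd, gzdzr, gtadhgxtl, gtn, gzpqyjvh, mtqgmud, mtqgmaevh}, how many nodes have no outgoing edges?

Leaves are exactly the stored words that no other stored word extends.
Those words: "gtademmre", "gtademmrof", "gtadhgxnd", "gtadhgxtl", "gtn", "gzdzr", "gzkgysjal", "gzpqyjvh", "mtqgmab", "mtqgmaevh", "mtqgmaevrl", "mtqgmaevxh", "mtqgmud", "mtqhagc"
Leaf count: 14

14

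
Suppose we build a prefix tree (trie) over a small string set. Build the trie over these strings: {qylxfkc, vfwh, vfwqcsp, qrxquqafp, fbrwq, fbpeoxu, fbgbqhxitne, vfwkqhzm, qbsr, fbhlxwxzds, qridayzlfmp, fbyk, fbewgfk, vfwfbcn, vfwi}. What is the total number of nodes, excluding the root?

For each word, the new-node count is its length minus the longest prefix already in the trie:
  "qylxfkc" → 7 new (q, y, l, x, f, k, c)
  "vfwh" → 4 new (v, f, w, h)
  "vfwqcsp" → prefix "vfw" already present; 4 new (q, c, s, p)
  "qrxquqafp" → prefix "q" already present; 8 new (r, x, q, u, q, a, f, p)
  "fbrwq" → 5 new (f, b, r, w, q)
  "fbpeoxu" → prefix "fb" already present; 5 new (p, e, o, x, u)
  "fbgbqhxitne" → prefix "fb" already present; 9 new (g, b, q, h, x, i, t, n, e)
  "vfwkqhzm" → prefix "vfw" already present; 5 new (k, q, h, z, m)
  "qbsr" → prefix "q" already present; 3 new (b, s, r)
  "fbhlxwxzds" → prefix "fb" already present; 8 new (h, l, x, w, x, z, d, s)
  "qridayzlfmp" → prefix "qr" already present; 9 new (i, d, a, y, z, l, f, m, p)
  "fbyk" → prefix "fb" already present; 2 new (y, k)
  "fbewgfk" → prefix "fb" already present; 5 new (e, w, g, f, k)
  "vfwfbcn" → prefix "vfw" already present; 4 new (f, b, c, n)
  "vfwi" → prefix "vfw" already present; 1 new (i)
Total nodes = 7 + 4 + 4 + 8 + 5 + 5 + 9 + 5 + 3 + 8 + 9 + 2 + 5 + 4 + 1 = 79

79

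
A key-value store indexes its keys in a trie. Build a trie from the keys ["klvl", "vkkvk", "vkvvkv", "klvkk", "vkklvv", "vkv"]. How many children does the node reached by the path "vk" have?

2

The children of the "vk" node are the distinct next characters among strings starting with "vk".
Characters that immediately follow "vk" among the stored strings: {k, v}.
That node has 2 child edges.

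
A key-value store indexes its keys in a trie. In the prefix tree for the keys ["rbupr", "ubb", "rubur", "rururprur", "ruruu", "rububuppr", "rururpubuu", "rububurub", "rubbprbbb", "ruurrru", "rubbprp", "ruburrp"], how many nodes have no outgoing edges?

11

A leaf is a node with no children — equivalently, the end of a word that is not a proper prefix of any other stored word.
Those words: "rbupr", "rubbprbbb", "rubbprp", "rububuppr", "rububurub", "ruburrp", "rururprur", "rururpubuu", "ruruu", "ruurrru", "ubb"
Leaf count: 11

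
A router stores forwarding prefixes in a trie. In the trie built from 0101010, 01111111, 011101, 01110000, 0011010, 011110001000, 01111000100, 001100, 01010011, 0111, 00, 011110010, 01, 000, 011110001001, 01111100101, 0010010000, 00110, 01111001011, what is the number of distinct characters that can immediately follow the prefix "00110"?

2

Walk "00110" from the root, arriving at one node.
Characters that immediately follow "00110" among the stored strings: {0, 1}.
That node has 2 child edges.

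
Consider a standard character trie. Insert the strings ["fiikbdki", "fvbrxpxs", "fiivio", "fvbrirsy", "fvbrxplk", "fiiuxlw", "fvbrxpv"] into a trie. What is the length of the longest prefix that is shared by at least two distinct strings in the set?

Equivalently: take the maximum, over all pairs, of their longest common prefix length.
e.g. "fvbrxplk" and "fvbrxpv" share the prefix "fvbrxp" of length 6; no pair shares a longer one.
Longest shared-prefix length: 6

6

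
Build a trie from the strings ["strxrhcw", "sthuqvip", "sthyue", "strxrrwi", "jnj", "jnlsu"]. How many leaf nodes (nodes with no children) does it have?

6

A leaf is a node with no children — equivalently, the end of a word that is not a proper prefix of any other stored word.
Those words: "jnj", "jnlsu", "sthuqvip", "sthyue", "strxrhcw", "strxrrwi"
Leaf count: 6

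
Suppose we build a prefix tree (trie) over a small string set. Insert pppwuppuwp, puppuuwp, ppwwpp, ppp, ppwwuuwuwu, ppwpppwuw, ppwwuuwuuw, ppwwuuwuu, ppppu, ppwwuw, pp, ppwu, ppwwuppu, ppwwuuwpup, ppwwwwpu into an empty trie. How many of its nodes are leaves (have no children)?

12

A leaf is a node with no children — equivalently, the end of a word that is not a proper prefix of any other stored word.
Those words: "ppppu", "pppwuppuwp", "ppwpppwuw", "ppwu", "ppwwpp", "ppwwuppu", "ppwwuuwpup", "ppwwuuwuuw", "ppwwuuwuwu", "ppwwuw", "ppwwwwpu", "puppuuwp"
Leaf count: 12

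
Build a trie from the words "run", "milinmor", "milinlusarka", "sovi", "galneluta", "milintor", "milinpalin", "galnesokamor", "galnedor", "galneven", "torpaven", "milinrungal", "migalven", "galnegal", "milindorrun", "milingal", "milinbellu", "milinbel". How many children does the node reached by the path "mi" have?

The children of the "mi" node are the distinct next characters among strings starting with "mi".
Characters that immediately follow "mi" among the stored strings: {g, l}.
That node has 2 child edges.

2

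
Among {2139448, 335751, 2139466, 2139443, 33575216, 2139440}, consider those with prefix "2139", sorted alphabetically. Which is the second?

Filter for "2139…" and sort: "2139440", "2139443", "2139448", "2139466"
The 2nd is 2139443.

2139443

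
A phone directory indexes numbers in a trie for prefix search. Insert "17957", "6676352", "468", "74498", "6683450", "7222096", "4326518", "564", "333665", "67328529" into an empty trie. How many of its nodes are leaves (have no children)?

10

A leaf is a node with no children — equivalently, the end of a word that is not a proper prefix of any other stored word.
Those words: "17957", "333665", "4326518", "468", "564", "6676352", "6683450", "67328529", "7222096", "74498"
Leaf count: 10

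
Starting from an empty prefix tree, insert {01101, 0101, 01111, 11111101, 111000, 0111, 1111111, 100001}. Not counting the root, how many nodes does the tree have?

26

Count nodes per top-level branch (shared prefixes stored once):
  '0'-branch (0101, 01101, 0111, 01111): 9 nodes
  '1'-branch (100001, 111000, 11111101, 1111111): 17 nodes
Sum: 26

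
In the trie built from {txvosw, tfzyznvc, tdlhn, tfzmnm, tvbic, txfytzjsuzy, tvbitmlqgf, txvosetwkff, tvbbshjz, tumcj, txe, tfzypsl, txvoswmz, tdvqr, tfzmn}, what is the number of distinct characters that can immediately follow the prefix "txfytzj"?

1

The children of the "txfytzj" node are the distinct next characters among strings starting with "txfytzj".
Distinct next characters after "txfytzj": s.
That node has 1 child edge.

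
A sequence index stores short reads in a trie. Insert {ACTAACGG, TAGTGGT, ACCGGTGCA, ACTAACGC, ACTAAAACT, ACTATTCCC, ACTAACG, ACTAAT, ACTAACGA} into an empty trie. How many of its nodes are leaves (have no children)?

8

Leaves are exactly the stored words that no other stored word extends.
Those words: "ACCGGTGCA", "ACTAAAACT", "ACTAACGA", "ACTAACGC", "ACTAACGG", "ACTAAT", "ACTATTCCC", "TAGTGGT"
Leaf count: 8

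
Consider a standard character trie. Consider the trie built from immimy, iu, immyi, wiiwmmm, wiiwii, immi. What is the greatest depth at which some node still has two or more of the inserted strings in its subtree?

Equivalently: take the maximum, over all pairs, of their longest common prefix length.
e.g. "immi" and "immimy" share the prefix "immi" of length 4; no pair shares a longer one.
Longest shared-prefix length: 4

4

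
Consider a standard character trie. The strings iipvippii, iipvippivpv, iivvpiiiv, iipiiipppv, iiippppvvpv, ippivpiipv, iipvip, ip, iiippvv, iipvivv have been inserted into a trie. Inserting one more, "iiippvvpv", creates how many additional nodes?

Walking "iiippvvpv" from the root, the first 7 characters ("iiippvv") follow existing edges; "p" is the first miss.
Each of the 2 remaining characters creates one node.

2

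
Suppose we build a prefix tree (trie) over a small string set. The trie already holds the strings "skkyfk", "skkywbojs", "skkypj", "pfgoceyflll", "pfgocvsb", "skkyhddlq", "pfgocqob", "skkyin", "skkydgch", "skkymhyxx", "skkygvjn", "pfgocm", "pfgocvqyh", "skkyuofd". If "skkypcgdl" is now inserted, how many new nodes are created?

4

Walking "skkypcgdl" from the root, the first 5 characters ("skkyp") follow existing edges; "c" is the first miss.
Each of the 4 remaining characters creates one node.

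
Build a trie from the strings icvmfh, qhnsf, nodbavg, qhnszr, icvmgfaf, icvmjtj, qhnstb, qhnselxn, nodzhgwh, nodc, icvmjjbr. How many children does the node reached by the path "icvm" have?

3

Walk "icvm" from the root, arriving at one node.
Characters that immediately follow "icvm" among the stored strings: {f, g, j}.
That node has 3 child edges.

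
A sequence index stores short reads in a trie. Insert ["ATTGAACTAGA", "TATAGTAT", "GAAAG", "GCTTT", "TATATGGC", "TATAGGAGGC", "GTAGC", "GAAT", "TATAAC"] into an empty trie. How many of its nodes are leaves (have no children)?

Leaves are exactly the stored words that no other stored word extends.
Those words: "ATTGAACTAGA", "GAAAG", "GAAT", "GCTTT", "GTAGC", "TATAAC", "TATAGGAGGC", "TATAGTAT", "TATATGGC"
Leaf count: 9

9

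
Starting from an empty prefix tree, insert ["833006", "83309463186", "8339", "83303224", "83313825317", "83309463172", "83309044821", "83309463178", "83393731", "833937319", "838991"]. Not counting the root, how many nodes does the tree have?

Trace insertions, counting only characters that open a new branch:
  "833006" → 6 new (8, 3, 3, 0, 0, 6)
  "83309463186" → prefix "8330" already present; 7 new (9, 4, 6, 3, 1, 8, 6)
  "8339" → prefix "833" already present; 1 new (9)
  "83303224" → prefix "8330" already present; 4 new (3, 2, 2, 4)
  "83313825317" → prefix "833" already present; 8 new (1, 3, 8, 2, 5, 3, 1, 7)
  "83309463172" → prefix "833094631" already present; 2 new (7, 2)
  "83309044821" → prefix "83309" already present; 6 new (0, 4, 4, 8, 2, 1)
  "83309463178" → prefix "8330946317" already present; 1 new (8)
  "83393731" → prefix "8339" already present; 4 new (3, 7, 3, 1)
  "833937319" → prefix "83393731" already present; 1 new (9)
  "838991" → prefix "83" already present; 4 new (8, 9, 9, 1)
Total nodes = 6 + 7 + 1 + 4 + 8 + 2 + 6 + 1 + 4 + 1 + 4 = 44

44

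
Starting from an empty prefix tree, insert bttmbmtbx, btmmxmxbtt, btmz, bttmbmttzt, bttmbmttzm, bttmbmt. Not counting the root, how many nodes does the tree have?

Insert word by word; a character creates a node only if that edge doesn't already exist:
  "bttmbmtbx" → 9 new (b, t, t, m, b, m, t, b, x)
  "btmmxmxbtt" → prefix "bt" already present; 8 new (m, m, x, m, x, b, t, t)
  "btmz" → prefix "btm" already present; 1 new (z)
  "bttmbmttzt" → prefix "bttmbmt" already present; 3 new (t, z, t)
  "bttmbmttzm" → prefix "bttmbmttz" already present; 1 new (m)
  "bttmbmt" → prefix "bttmbmt" already present; 0 new (none)
Total nodes = 9 + 8 + 1 + 3 + 1 + 0 = 22

22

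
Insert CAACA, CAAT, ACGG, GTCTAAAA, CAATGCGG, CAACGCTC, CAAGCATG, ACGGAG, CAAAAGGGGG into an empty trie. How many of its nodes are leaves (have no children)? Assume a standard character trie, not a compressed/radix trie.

Leaves are exactly the stored words that no other stored word extends.
Those words: "ACGGAG", "CAAAAGGGGG", "CAACA", "CAACGCTC", "CAAGCATG", "CAATGCGG", "GTCTAAAA"
Leaf count: 7

7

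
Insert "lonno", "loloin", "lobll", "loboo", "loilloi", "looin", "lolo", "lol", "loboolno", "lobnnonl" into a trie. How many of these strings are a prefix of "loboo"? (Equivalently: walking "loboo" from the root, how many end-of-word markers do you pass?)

1

Traverse "loboo" character by character; count nodes along the way that are marked as word ends.
Prefixes of the query that are stored words: "loboo"
Count: 1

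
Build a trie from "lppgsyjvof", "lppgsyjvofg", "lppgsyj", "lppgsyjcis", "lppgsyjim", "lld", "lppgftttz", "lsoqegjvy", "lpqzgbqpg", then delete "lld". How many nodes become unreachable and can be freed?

Walk "lld" from the leaf back toward the root, removing each node that no remaining word uses.
The suffix "ld" (2 nodes) is used only by "lld"; the node for "l" still has the child "p", so pruning stops there.
Nodes removed: 2

2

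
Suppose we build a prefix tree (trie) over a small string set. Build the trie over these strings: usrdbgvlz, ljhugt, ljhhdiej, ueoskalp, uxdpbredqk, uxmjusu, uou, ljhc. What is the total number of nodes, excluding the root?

Trace insertions, counting only characters that open a new branch:
  "usrdbgvlz" → 9 new (u, s, r, d, b, g, v, l, z)
  "ljhugt" → 6 new (l, j, h, u, g, t)
  "ljhhdiej" → prefix "ljh" already present; 5 new (h, d, i, e, j)
  "ueoskalp" → prefix "u" already present; 7 new (e, o, s, k, a, l, p)
  "uxdpbredqk" → prefix "u" already present; 9 new (x, d, p, b, r, e, d, q, k)
  "uxmjusu" → prefix "ux" already present; 5 new (m, j, u, s, u)
  "uou" → prefix "u" already present; 2 new (o, u)
  "ljhc" → prefix "ljh" already present; 1 new (c)
Total nodes = 9 + 6 + 5 + 7 + 9 + 5 + 2 + 1 = 44

44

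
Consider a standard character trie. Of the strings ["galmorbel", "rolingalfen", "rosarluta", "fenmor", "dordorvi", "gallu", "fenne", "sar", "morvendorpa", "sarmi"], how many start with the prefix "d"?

Traverse to the node for "d", then collect every word in that subtree.
Matches: "dordorvi"
Count: 1

1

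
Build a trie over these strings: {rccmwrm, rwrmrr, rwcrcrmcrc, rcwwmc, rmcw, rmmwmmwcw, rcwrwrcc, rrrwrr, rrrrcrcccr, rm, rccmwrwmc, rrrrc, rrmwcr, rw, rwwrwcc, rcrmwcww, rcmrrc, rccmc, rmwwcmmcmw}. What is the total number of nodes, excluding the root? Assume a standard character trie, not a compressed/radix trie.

82

Trace insertions, counting only characters that open a new branch:
  "rccmwrm" → 7 new (r, c, c, m, w, r, m)
  "rwrmrr" → prefix "r" already present; 5 new (w, r, m, r, r)
  "rwcrcrmcrc" → prefix "rw" already present; 8 new (c, r, c, r, m, c, r, c)
  "rcwwmc" → prefix "rc" already present; 4 new (w, w, m, c)
  "rmcw" → prefix "r" already present; 3 new (m, c, w)
  "rmmwmmwcw" → prefix "rm" already present; 7 new (m, w, m, m, w, c, w)
  "rcwrwrcc" → prefix "rcw" already present; 5 new (r, w, r, c, c)
  "rrrwrr" → prefix "r" already present; 5 new (r, r, w, r, r)
  "rrrrcrcccr" → prefix "rrr" already present; 7 new (r, c, r, c, c, c, r)
  "rm" → prefix "rm" already present; 0 new (none)
  "rccmwrwmc" → prefix "rccmwr" already present; 3 new (w, m, c)
  "rrrrc" → prefix "rrrrc" already present; 0 new (none)
  "rrmwcr" → prefix "rr" already present; 4 new (m, w, c, r)
  "rw" → prefix "rw" already present; 0 new (none)
  "rwwrwcc" → prefix "rw" already present; 5 new (w, r, w, c, c)
  "rcrmwcww" → prefix "rc" already present; 6 new (r, m, w, c, w, w)
  "rcmrrc" → prefix "rc" already present; 4 new (m, r, r, c)
  "rccmc" → prefix "rccm" already present; 1 new (c)
  "rmwwcmmcmw" → prefix "rm" already present; 8 new (w, w, c, m, m, c, m, w)
Total nodes = 7 + 5 + 8 + 4 + 3 + 7 + 5 + 5 + 7 + 0 + 3 + 0 + 4 + 0 + 5 + 6 + 4 + 1 + 8 = 82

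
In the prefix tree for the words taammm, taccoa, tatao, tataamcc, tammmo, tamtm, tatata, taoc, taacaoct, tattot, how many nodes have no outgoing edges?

10

Leaves are exactly the stored words that no other stored word extends.
Those words: "taacaoct", "taammm", "taccoa", "tammmo", "tamtm", "taoc", "tataamcc", "tatao", "tatata", "tattot"
Leaf count: 10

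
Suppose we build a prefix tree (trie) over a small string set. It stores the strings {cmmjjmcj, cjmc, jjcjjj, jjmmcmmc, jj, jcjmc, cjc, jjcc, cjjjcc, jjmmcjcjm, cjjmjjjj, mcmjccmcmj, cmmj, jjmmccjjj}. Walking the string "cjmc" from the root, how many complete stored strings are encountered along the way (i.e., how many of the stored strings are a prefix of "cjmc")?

1

Walk "cjmc" from the root; an end-of-word marker is hit whenever a stored word is a prefix of "cjmc".
Prefixes of the query that are stored words: "cjmc"
Count: 1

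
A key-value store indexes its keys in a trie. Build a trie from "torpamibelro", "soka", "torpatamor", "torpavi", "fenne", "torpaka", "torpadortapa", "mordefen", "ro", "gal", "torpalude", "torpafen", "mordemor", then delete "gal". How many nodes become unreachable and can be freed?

A node on "gal"'s path can go only if nothing else ends at it or branches off below it.
No other word shares any prefix with "gal", so all 3 of its nodes go.
Nodes removed: 3

3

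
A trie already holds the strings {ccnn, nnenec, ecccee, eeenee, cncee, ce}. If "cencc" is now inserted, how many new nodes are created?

3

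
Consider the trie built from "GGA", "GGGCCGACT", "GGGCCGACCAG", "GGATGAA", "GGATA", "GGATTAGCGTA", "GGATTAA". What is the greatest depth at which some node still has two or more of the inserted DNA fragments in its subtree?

8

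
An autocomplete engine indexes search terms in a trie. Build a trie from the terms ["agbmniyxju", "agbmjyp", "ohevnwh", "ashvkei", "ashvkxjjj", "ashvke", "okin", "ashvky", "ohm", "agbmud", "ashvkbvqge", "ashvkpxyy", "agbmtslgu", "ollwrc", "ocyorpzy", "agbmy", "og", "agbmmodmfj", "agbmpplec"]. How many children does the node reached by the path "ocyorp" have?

1

Follow the path "ocyorp" to its node, then look at its outgoing edges.
Characters that immediately follow "ocyorp" among the stored strings: {z}.
That node has 1 child edge.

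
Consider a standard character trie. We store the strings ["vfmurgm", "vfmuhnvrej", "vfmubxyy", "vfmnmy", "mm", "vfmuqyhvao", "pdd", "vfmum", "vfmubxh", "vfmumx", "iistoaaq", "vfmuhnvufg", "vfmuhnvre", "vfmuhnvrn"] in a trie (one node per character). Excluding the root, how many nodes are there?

46

Count nodes per top-level branch (shared prefixes stored once):
  'i'-branch (iistoaaq): 8 nodes
  'm'-branch (mm): 2 nodes
  'p'-branch (pdd): 3 nodes
  'v'-branch (vfmnmy, vfmubxh, vfmubxyy, vfmuhnvre, vfmuhnvrej, vfmuhnvrn, vfmuhnvufg, vfmum, vfmumx, vfmuqyhvao, vfmurgm): 33 nodes
Sum: 46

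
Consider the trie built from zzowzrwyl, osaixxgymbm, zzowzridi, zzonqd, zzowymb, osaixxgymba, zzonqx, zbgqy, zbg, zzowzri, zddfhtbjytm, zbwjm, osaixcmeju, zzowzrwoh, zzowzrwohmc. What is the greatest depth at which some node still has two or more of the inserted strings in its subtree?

10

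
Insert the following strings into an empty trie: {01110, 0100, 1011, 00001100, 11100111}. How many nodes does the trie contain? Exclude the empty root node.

For each word, the new-node count is its length minus the longest prefix already in the trie:
  "01110" → 5 new (0, 1, 1, 1, 0)
  "0100" → prefix "01" already present; 2 new (0, 0)
  "1011" → 4 new (1, 0, 1, 1)
  "00001100" → prefix "0" already present; 7 new (0, 0, 0, 1, 1, 0, 0)
  "11100111" → prefix "1" already present; 7 new (1, 1, 0, 0, 1, 1, 1)
Total nodes = 5 + 2 + 4 + 7 + 7 = 25

25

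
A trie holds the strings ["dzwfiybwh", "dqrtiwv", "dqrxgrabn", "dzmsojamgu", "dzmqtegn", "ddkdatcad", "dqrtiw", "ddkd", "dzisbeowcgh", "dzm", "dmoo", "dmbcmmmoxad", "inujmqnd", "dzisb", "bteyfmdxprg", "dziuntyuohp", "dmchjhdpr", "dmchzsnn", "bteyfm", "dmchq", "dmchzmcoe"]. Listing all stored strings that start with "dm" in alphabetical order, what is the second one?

Words with prefix "dm", in lexicographic order: "dmbcmmmoxad", "dmchjhdpr", "dmchq", "dmchzmcoe", "dmchzsnn", "dmoo"
Position 2: dmchjhdpr

dmchjhdpr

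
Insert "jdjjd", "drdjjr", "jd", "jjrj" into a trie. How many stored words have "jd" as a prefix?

Filter for entries beginning with "jd":
Words under "jd": jd, jdjjd
Count: 2

2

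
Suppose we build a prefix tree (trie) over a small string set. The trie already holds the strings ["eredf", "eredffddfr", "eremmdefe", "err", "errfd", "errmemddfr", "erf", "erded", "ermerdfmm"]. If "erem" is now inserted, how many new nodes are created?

"erem" is already a full path in the trie; only an end-marker is added.
No new nodes are needed: 0.

0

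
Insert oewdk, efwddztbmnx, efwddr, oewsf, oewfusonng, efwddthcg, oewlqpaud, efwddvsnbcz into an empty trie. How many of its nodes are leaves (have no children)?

8

A leaf is a node with no children — equivalently, the end of a word that is not a proper prefix of any other stored word.
Those words: "efwddr", "efwddthcg", "efwddvsnbcz", "efwddztbmnx", "oewdk", "oewfusonng", "oewlqpaud", "oewsf"
Leaf count: 8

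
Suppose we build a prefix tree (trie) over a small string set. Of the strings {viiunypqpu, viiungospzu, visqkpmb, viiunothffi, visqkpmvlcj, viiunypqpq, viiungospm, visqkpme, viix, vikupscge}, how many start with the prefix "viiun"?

Walk to "viiun"; the words in its subtree are exactly those with that prefix.
Matches: "viiungospm", "viiungospzu", "viiunothffi", "viiunypqpq", "viiunypqpu"
Count: 5

5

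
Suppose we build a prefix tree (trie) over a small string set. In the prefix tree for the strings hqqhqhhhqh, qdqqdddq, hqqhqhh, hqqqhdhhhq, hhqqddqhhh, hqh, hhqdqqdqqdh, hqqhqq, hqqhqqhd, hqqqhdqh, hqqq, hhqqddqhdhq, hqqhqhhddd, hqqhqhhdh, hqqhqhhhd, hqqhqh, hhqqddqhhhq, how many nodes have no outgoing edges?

12

A leaf is a node with no children — equivalently, the end of a word that is not a proper prefix of any other stored word.
Those words: "hhqdqqdqqdh", "hhqqddqhdhq", "hhqqddqhhhq", "hqh", "hqqhqhhddd", "hqqhqhhdh", "hqqhqhhhd", "hqqhqhhhqh", "hqqhqqhd", "hqqqhdhhhq", "hqqqhdqh", "qdqqdddq"
Leaf count: 12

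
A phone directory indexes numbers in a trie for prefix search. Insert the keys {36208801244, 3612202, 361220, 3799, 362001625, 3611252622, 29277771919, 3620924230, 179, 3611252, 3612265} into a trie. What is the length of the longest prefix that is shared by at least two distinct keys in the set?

The deepest shared node is where two words last agree before diverging.
"3611252" and "3611252622" agree on "3611252" (7 characters) before diverging; nothing deeper is shared.
Longest shared-prefix length: 7

7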